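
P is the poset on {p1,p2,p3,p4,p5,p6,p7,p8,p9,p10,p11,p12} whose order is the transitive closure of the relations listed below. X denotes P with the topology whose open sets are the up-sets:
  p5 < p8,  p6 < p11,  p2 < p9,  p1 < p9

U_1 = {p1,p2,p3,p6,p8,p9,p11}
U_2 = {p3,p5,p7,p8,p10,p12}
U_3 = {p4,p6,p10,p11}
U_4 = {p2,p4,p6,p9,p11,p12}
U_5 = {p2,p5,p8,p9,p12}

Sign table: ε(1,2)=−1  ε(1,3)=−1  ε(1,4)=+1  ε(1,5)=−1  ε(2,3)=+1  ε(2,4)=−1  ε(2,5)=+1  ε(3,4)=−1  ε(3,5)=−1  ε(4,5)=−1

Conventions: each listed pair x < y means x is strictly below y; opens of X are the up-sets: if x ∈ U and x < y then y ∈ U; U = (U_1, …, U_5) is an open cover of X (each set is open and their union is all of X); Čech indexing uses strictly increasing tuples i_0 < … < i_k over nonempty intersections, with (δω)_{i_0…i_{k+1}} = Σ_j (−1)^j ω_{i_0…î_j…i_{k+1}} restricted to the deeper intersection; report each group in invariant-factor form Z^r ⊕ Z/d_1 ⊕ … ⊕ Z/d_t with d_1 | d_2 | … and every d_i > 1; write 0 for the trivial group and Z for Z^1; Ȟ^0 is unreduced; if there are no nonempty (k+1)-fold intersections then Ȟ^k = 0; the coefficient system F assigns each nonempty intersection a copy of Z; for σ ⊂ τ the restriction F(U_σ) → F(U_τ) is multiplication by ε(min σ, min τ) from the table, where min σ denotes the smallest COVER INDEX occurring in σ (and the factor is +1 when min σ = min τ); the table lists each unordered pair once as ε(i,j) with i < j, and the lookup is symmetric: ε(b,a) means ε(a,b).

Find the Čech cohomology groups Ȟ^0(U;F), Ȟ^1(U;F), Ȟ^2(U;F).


nonempty overlaps:
  U12={p3,p8} U13={p6,p11} U14={p2,p6,p9,p11} U15={p2,p8,p9} U23={p10} U24={p12} U25={p5,p8,p12} U34={p4,p6,p11} U45={p2,p9,p12}
  U125={p8} U134={p6,p11} U145={p2,p9} U245={p12}
C dims 5,9,4; δ0: rk 4, SNF 1^4; δ1: rk 4, SNF 1^4
degree 0: 5−4−0 = 1 → Ȟ^0 ≅ Z
degree 1: 9−4−4 = 1 → Ȟ^1 ≅ Z
degree 2: 4−0−4 = 0 → Ȟ^2 ≅ 0

Ȟ^0(U;F) ≅ Z, Ȟ^1(U;F) ≅ Z, Ȟ^2(U;F) ≅ 0


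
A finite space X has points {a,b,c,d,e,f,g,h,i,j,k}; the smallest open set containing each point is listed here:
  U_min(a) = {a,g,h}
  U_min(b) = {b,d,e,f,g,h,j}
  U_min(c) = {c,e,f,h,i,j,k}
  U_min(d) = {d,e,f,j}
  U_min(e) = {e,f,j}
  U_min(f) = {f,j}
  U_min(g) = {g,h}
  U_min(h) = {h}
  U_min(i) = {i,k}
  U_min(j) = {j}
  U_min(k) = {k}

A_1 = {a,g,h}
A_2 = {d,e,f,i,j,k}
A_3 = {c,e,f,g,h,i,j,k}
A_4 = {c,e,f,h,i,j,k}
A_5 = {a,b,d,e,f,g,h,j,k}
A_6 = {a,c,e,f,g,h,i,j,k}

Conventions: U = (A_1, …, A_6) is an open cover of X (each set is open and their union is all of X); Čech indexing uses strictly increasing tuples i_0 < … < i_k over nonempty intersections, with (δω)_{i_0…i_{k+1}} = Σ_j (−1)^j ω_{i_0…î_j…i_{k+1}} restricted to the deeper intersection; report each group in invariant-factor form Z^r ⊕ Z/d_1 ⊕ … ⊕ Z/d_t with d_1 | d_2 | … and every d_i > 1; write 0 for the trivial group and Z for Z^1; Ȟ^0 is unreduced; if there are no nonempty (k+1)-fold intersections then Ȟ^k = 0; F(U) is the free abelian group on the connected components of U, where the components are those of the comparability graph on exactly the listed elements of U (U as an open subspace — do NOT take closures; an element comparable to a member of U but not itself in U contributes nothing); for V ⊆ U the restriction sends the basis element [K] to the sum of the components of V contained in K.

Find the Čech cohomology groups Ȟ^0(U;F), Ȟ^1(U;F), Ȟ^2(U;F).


cover nerve:
  A13={g,h} A14={h} A15={a,g,h} A16={a,g,h} A23={e,f,i,j,k} A24={e,f,i,j,k} A25={d,e,f,j,k} A26={e,f,i,j,k} A34={c,e,f,h,i,j,k} A35={e,f,g,h,j,k} A36={c,e,f,g,h,i,j,k} A45={e,f,h,j,k} A46={c,e,f,h,i,j,k} A56={a,e,f,g,h,j,k}
  A134={h} A135={g,h} A136={g,h} A145={h} A146={h} A156={a,g,h} A234={e,f,i,j,k} A235={e,f,j,k} A236={e,f,i,j,k} A245={e,f,j,k} A246={e,f,i,j,k} A256={e,f,j,k} A345={e,f,h,j,k} A346={c,e,f,h,i,j,k} A356={e,f,g,h,j,k} A456={e,f,h,j,k}
  A1345={h} A1346={h} A1356={g,h} A1456={h} A2345={e,f,j,k} A2346={e,f,i,j,k} A2356={e,f,j,k} A2456={e,f,j,k} A3456={e,f,h,j,k}
  A13456={h} A23456={e,f,j,k}
components per intersection:
  A1: {a,g,h}
  A2: {d,e,f,j} {i,k}
  A3: {c,e,f,g,h,i,j,k}
  A4: {c,e,f,h,i,j,k}
  A5: {a,b,d,e,f,g,h,j} {k}
  A6: {a,c,e,f,g,h,i,j,k}
  A13: {g,h}
  A14: {h}
  A15: {a,g,h}
  A16: {a,g,h}
  A23: {e,f,j} {i,k}
  A24: {e,f,j} {i,k}
  A25: {d,e,f,j} {k}
  A26: {e,f,j} {i,k}
  A34: {c,e,f,h,i,j,k}
  A35: {e,f,j} {g,h} {k}
  A36: {c,e,f,g,h,i,j,k}
  A45: {e,f,j} {h} {k}
  A46: {c,e,f,h,i,j,k}
  A56: {a,g,h} {e,f,j} {k}
  A134: {h}
  A135: {g,h}
  A136: {g,h}
  A145: {h}
  A146: {h}
  A156: {a,g,h}
  A234: {e,f,j} {i,k}
  A235: {e,f,j} {k}
  A236: {e,f,j} {i,k}
  A245: {e,f,j} {k}
  A246: {e,f,j} {i,k}
  A256: {e,f,j} {k}
  A345: {e,f,j} {h} {k}
  A346: {c,e,f,h,i,j,k}
  A356: {e,f,j} {g,h} {k}
  A456: {e,f,j} {h} {k}
  A1345: {h}
  A1346: {h}
  A1356: {g,h}
  A1456: {h}
  A2345: {e,f,j} {k}
  A2346: {e,f,j} {i,k}
  A2356: {e,f,j} {k}
  A2456: {e,f,j} {k}
  A3456: {e,f,j} {h} {k}
  A13456: {h}
  A23456: {e,f,j} {k}
C dims 8,24,28,15; δ0: rk 7, SNF 1^7; δ1: rk 16, SNF 1^16; δ2: rk 12, SNF 1^12
Ȟ^0: (8−7)−0=1 ⇒ Z
Ȟ^1: (24−16)−7=1 ⇒ Z
Ȟ^2: (28−12)−16=0 ⇒ 0

Ȟ^0(U;F) ≅ Z, Ȟ^1(U;F) ≅ Z and Ȟ^2(U;F) ≅ 0


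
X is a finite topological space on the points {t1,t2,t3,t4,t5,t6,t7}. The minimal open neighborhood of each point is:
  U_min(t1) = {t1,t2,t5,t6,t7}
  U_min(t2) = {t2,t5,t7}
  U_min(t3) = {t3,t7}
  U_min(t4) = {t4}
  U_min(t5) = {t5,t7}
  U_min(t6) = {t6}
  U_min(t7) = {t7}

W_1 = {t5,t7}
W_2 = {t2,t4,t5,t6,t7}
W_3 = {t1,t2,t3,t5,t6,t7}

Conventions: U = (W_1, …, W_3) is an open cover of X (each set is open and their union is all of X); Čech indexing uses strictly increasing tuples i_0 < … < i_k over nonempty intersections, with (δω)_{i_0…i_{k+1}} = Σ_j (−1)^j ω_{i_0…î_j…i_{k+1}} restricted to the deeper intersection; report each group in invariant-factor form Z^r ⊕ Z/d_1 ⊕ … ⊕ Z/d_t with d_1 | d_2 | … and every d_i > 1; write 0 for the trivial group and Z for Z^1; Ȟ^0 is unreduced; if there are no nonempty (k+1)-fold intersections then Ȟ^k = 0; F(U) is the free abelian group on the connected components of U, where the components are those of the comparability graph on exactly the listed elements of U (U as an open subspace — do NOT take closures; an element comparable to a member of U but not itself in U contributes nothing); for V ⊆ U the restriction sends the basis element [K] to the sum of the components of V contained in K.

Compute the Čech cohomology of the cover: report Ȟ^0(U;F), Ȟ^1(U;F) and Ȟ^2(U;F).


nonempty overlaps:
  W12={t5,t7} W13={t5,t7} W23={t2,t5,t6,t7}
  W123={t5,t7}
components per intersection:
  W1: {t5,t7}
  W2: {t2,t5,t7} {t4} {t6}
  W3: {t1,t2,t3,t5,t6,t7}
  W12: {t5,t7}
  W13: {t5,t7}
  W23: {t2,t5,t7} {t6}
  W123: {t5,t7}
C dims 5,4,1; δ0: rk 3, SNF 1^3; δ1: rk 1, SNF 1^1
degree 0: 5−3−0 = 2 → Ȟ^0 ≅ Z^2
degree 1: 4−1−3 = 0 → Ȟ^1 ≅ 0
degree 2: 1−0−1 = 0 → Ȟ^2 ≅ 0

Ȟ^0 ≅ Z^2; Ȟ^1 ≅ 0; Ȟ^2 ≅ 0


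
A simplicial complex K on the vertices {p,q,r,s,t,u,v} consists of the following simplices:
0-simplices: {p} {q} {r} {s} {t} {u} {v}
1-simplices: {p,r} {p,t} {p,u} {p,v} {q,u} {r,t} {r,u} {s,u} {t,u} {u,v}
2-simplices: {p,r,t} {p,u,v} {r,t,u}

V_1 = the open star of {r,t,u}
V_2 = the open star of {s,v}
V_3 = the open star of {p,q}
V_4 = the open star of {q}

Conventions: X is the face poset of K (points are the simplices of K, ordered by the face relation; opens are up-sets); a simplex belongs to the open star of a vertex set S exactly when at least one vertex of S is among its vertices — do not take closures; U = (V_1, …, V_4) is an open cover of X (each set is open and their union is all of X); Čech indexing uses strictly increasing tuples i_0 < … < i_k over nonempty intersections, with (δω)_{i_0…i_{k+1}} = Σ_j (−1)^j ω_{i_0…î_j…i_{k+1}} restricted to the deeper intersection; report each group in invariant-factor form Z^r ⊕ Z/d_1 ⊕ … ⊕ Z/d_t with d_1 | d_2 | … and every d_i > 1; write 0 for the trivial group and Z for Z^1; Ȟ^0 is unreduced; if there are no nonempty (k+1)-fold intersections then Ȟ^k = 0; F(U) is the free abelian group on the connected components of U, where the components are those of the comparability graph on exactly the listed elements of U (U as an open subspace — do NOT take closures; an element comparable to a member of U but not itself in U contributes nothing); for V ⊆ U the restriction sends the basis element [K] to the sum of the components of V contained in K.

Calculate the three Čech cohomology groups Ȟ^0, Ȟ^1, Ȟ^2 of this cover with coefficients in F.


intersection data:
  V1={{r},{t},{u},{p,r},{p,t},{p,u},{q,u},{r,t},{r,u},{s,u},{t,u},{u,v},{p,r,t},{p,u,v},{r,t,u}} V2={{s},{v},{p,v},{s,u},{u,v},{p,u,v}} V3={{p},{q},{p,r},{p,t},{p,u},{p,v},{q,u},{p,r,t},{p,u,v}} V4={{q},{q,u}}
  V12={{s,u},{u,v},{p,u,v}} V13={{p,r},{p,t},{p,u},{q,u},{p,r,t},{p,u,v}} V14={{q,u}} V23={{p,v},{p,u,v}} V34={{q},{q,u}}
  V123={{p,u,v}} V134={{q,u}}
components per intersection:
  V1: {{r},{t},{u},{p,r},{p,t},{p,u},{q,u},{r,t},{r,u},{s,u},{t,u},{u,v},{p,r,t},{p,u,v},{r,t,u}}
  V2: {{s},{s,u}} {{v},{p,v},{u,v},{p,u,v}}
  V3: {{p},{p,r},{p,t},{p,u},{p,v},{p,r,t},{p,u,v}} {{q},{q,u}}
  V4: {{q},{q,u}}
  V12: {{s,u}} {{u,v},{p,u,v}}
  V13: {{p,r},{p,t},{p,r,t}} {{p,u},{p,u,v}} {{q,u}}
  V14: {{q,u}}
  V23: {{p,v},{p,u,v}}
  V34: {{q},{q,u}}
  V123: {{p,u,v}}
  V134: {{q,u}}
C dims 6,8,2; δ0: rk 5, SNF 1^5; δ1: rk 2, SNF 1^2
Ȟ^0 = (6 − 5) − 0 = 1, so Ȟ^0 ≅ Z
Ȟ^1 = (8 − 2) − 5 = 1, so Ȟ^1 ≅ Z
Ȟ^2 = (2 − 0) − 2 = 0, so Ȟ^2 ≅ 0

Ȟ^0(U;F) ≅ Z, Ȟ^1(U;F) ≅ Z, Ȟ^2(U;F) ≅ 0


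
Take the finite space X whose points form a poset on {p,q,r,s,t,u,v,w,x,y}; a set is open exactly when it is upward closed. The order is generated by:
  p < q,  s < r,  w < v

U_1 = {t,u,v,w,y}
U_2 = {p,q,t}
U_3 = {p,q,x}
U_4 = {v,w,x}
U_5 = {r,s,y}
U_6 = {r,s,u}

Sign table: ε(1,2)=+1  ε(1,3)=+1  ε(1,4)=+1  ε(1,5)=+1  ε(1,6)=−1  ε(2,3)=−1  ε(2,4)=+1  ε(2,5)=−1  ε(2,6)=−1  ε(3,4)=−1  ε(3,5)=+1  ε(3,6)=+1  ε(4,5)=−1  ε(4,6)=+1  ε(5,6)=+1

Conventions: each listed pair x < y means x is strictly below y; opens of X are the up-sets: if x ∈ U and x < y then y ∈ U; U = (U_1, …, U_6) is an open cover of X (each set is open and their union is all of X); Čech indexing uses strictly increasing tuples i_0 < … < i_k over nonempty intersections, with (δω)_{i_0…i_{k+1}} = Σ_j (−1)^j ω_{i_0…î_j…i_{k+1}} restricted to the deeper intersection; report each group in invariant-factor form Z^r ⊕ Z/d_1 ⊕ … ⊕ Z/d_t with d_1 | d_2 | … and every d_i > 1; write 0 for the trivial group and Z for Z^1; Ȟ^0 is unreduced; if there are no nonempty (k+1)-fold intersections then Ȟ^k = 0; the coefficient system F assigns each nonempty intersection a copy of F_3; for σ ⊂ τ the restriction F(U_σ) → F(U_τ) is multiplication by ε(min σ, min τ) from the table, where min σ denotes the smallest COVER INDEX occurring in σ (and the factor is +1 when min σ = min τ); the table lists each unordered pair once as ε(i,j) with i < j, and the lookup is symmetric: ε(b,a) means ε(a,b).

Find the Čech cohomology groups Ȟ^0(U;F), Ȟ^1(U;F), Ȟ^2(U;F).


Ȟ^0(U;F) ≅ 0,  Ȟ^1(U;F) ≅ Z/3,  Ȟ^2(U;F) ≅ 0

nonempty overlaps:
  U12={t} U14={v,w} U15={y} U16={u} U23={p,q} U34={x} U56={r,s}
C dims 6,7; δ0: rk_F3 6
degree 0: 6−6−0 = 0 → Ȟ^0 ≅ 0
degree 1: 7−0−6 = 1 → Ȟ^1 ≅ Z/3
degree 2: 0−0−0 = 0 → Ȟ^2 ≅ 0


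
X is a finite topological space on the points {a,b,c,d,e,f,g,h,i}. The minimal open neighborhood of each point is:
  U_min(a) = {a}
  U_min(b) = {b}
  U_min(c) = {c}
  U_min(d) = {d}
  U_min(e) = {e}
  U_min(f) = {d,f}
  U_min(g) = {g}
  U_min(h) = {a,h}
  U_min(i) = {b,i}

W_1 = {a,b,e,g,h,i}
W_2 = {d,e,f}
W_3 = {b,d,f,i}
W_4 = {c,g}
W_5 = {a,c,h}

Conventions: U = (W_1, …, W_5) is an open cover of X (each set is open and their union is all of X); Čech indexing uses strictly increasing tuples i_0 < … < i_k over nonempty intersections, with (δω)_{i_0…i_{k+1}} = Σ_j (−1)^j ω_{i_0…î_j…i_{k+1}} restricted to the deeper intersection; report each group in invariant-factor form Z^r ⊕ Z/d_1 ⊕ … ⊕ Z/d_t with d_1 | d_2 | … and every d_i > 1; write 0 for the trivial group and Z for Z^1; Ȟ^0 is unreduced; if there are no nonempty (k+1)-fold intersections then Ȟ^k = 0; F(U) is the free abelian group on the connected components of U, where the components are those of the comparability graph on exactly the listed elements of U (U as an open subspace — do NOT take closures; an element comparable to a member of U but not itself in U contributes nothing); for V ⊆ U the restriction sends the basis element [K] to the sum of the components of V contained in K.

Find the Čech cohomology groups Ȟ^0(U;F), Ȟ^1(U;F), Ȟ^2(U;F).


Ȟ^0 = Z^6, Ȟ^1 = 0, Ȟ^2 = 0

intersection data:
  W12={e} W13={b,i} W14={g} W15={a,h} W23={d,f} W45={c}
components per intersection:
  W1: {a,h} {b,i} {e} {g}
  W2: {d,f} {e}
  W3: {b,i} {d,f}
  W4: {c} {g}
  W5: {a,h} {c}
  W12: {e}
  W13: {b,i}
  W14: {g}
  W15: {a,h}
  W23: {d,f}
  W45: {c}
C dims 12,6; δ0: rk 6, SNF 1^6
Ȟ^0 = (12 − 6) − 0 = 6, so Ȟ^0 ≅ Z^6
Ȟ^1 = (6 − 0) − 6 = 0, so Ȟ^1 ≅ 0
Ȟ^2 = (0 − 0) − 0 = 0, so Ȟ^2 ≅ 0


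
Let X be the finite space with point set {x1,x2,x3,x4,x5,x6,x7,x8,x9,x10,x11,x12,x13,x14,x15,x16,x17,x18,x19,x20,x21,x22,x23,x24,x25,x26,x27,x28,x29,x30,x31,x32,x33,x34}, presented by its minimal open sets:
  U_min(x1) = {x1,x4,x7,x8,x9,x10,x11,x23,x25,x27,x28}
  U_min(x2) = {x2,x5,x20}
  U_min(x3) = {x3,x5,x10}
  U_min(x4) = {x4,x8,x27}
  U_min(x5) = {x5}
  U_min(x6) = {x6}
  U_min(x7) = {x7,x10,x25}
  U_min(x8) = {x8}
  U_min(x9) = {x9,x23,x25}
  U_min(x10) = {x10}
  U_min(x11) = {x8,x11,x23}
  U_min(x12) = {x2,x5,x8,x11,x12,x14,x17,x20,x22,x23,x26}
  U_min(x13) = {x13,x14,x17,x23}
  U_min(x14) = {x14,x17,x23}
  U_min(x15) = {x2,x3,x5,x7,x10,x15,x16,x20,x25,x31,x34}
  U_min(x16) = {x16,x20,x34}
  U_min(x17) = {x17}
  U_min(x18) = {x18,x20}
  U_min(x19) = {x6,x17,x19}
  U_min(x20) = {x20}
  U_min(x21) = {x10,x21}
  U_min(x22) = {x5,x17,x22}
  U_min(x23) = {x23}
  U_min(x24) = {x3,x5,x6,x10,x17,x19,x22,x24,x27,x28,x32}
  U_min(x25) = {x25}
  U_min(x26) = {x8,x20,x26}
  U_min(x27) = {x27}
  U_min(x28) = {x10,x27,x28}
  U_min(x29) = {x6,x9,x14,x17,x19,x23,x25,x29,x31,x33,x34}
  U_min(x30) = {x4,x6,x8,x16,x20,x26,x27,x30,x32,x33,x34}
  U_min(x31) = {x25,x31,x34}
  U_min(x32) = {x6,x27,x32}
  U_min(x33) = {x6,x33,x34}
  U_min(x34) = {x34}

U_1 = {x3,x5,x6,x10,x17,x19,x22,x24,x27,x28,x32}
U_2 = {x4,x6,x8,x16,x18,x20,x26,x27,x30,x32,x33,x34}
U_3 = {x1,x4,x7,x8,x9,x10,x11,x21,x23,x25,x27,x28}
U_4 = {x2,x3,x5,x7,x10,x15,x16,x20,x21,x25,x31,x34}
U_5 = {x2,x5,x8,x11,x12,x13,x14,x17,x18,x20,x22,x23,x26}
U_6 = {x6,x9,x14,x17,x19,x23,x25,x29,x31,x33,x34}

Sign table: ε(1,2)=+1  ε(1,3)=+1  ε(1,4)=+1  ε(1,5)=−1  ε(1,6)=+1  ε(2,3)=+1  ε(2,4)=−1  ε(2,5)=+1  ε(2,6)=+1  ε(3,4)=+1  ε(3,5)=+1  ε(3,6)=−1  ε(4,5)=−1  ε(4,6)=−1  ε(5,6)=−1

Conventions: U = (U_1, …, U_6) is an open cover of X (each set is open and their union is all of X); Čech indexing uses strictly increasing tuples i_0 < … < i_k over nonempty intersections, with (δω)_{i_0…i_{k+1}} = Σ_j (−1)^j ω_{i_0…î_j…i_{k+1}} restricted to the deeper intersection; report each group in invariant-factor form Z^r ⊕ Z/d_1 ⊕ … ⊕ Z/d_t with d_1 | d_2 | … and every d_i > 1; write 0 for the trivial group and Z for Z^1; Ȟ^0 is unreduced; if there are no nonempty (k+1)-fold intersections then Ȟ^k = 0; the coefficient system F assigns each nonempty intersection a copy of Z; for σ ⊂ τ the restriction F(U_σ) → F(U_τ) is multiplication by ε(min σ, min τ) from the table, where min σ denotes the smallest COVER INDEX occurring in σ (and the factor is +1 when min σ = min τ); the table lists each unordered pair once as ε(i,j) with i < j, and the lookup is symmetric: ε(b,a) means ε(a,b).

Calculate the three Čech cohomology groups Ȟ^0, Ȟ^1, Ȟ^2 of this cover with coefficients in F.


nonempty intersections:
  U12={x6,x27,x32} U13={x10,x27,x28} U14={x3,x5,x10} U15={x5,x17,x22} U16={x6,x17,x19} U23={x4,x8,x27} U24={x16,x20,x34} U25={x8,x18,x20,x26} U26={x6,x33,x34} U34={x7,x10,x21,x25} U35={x8,x11,x23} U36={x9,x23,x25} U45={x2,x5,x20} U46={x25,x31,x34} U56={x14,x17,x23}
  U123={x27} U126={x6} U134={x10} U145={x5} U156={x17} U235={x8} U245={x20} U246={x34} U346={x25} U356={x23}
C dims 6,15,10; δ0: rk 6, SNF 1^5·2; δ1: rk 9, SNF 1^9
Ȟ^0: (6−6)−0=0 ⇒ 0
Ȟ^1: (15−9)−6=0 plus torsion [2] ⇒ Z/2
Ȟ^2: (10−0)−9=1 ⇒ Z

Ȟ^0 ≅ 0,  Ȟ^1 ≅ Z/2,  Ȟ^2 ≅ Z


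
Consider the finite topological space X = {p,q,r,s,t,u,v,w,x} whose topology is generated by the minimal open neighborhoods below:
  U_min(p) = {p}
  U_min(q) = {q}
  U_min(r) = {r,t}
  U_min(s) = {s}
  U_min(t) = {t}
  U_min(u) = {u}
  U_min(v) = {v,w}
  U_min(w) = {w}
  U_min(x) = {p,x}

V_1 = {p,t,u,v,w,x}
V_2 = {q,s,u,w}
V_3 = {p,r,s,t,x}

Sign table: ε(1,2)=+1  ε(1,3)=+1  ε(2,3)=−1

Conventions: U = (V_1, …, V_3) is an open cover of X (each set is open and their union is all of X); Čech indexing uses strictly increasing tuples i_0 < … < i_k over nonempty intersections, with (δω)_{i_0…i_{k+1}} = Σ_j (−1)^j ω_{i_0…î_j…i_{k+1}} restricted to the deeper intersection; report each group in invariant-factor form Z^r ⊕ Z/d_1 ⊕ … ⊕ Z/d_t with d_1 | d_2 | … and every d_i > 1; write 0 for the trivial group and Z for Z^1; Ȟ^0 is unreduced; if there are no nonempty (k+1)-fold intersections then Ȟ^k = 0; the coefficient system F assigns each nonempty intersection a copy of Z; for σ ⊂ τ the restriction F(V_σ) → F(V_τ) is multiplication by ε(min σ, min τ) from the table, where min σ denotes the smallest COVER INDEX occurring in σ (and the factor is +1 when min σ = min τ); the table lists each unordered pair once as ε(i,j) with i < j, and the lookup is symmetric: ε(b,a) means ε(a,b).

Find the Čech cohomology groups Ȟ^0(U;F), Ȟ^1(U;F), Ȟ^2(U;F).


Ȟ^0 = 0,  Ȟ^1 = Z/2,  Ȟ^2 = 0

cover nerve:
  V12={u,w} V13={p,t,x} V23={s}
C dims 3,3; δ0: rk 3, SNF 1^2·2
Ȟ^0: (3−3)−0=0 ⇒ 0
Ȟ^1: (3−0)−3=0 plus torsion [2] ⇒ Z/2
Ȟ^2: (0−0)−0=0 ⇒ 0


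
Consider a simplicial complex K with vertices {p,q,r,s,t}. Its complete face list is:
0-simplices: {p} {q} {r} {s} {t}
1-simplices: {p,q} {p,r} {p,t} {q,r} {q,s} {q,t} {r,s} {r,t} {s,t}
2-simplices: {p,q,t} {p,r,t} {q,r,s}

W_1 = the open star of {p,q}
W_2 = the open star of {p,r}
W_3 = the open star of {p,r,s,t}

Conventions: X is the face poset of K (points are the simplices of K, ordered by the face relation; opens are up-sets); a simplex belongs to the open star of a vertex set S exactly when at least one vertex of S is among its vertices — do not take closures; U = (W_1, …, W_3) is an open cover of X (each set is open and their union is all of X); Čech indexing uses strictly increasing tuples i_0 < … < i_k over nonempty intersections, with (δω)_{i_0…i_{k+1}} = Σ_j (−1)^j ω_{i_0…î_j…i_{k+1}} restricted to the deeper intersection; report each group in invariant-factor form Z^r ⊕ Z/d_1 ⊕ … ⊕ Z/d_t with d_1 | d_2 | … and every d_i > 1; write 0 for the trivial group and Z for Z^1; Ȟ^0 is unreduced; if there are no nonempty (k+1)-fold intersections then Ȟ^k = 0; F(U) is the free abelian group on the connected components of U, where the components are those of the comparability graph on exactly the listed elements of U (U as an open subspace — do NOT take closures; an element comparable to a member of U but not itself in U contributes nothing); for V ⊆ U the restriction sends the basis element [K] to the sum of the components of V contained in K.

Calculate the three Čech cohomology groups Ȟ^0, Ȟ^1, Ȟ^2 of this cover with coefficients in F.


nonempty intersections:
  W1={{p},{q},{p,q},{p,r},{p,t},{q,r},{q,s},{q,t},{p,q,t},{p,r,t},{q,r,s}} W2={{p},{r},{p,q},{p,r},{p,t},{q,r},{r,s},{r,t},{p,q,t},{p,r,t},{q,r,s}} W3={{p},{r},{s},{t},{p,q},{p,r},{p,t},{q,r},{q,s},{q,t},{r,s},{r,t},{s,t},{p,q,t},{p,r,t},{q,r,s}}
  W12={{p},{p,q},{p,r},{p,t},{q,r},{p,q,t},{p,r,t},{q,r,s}} W13={{p},{p,q},{p,r},{p,t},{q,r},{q,s},{q,t},{p,q,t},{p,r,t},{q,r,s}} W23={{p},{r},{p,q},{p,r},{p,t},{q,r},{r,s},{r,t},{p,q,t},{p,r,t},{q,r,s}}
  W123={{p},{p,q},{p,r},{p,t},{q,r},{p,q,t},{p,r,t},{q,r,s}}
components per intersection:
  W1: {{p},{q},{p,q},{p,r},{p,t},{q,r},{q,s},{q,t},{p,q,t},{p,r,t},{q,r,s}}
  W2: {{p},{r},{p,q},{p,r},{p,t},{q,r},{r,s},{r,t},{p,q,t},{p,r,t},{q,r,s}}
  W3: {{p},{r},{s},{t},{p,q},{p,r},{p,t},{q,r},{q,s},{q,t},{r,s},{r,t},{s,t},{p,q,t},{p,r,t},{q,r,s}}
  W12: {{p},{p,q},{p,r},{p,t},{p,q,t},{p,r,t}} {{q,r},{q,r,s}}
  W13: {{p},{p,q},{p,r},{p,t},{q,t},{p,q,t},{p,r,t}} {{q,r},{q,s},{q,r,s}}
  W23: {{p},{r},{p,q},{p,r},{p,t},{q,r},{r,s},{r,t},{p,q,t},{p,r,t},{q,r,s}}
  W123: {{p},{p,q},{p,r},{p,t},{p,q,t},{p,r,t}} {{q,r},{q,r,s}}
C dims 3,5,2; δ0: rk 2, SNF 1^2; δ1: rk 2, SNF 1^2
Ȟ^0: (3−2)−0=1 ⇒ Z
Ȟ^1: (5−2)−2=1 ⇒ Z
Ȟ^2: (2−0)−2=0 ⇒ 0

Ȟ^0 ≅ Z, Ȟ^1 ≅ Z, Ȟ^2 ≅ 0


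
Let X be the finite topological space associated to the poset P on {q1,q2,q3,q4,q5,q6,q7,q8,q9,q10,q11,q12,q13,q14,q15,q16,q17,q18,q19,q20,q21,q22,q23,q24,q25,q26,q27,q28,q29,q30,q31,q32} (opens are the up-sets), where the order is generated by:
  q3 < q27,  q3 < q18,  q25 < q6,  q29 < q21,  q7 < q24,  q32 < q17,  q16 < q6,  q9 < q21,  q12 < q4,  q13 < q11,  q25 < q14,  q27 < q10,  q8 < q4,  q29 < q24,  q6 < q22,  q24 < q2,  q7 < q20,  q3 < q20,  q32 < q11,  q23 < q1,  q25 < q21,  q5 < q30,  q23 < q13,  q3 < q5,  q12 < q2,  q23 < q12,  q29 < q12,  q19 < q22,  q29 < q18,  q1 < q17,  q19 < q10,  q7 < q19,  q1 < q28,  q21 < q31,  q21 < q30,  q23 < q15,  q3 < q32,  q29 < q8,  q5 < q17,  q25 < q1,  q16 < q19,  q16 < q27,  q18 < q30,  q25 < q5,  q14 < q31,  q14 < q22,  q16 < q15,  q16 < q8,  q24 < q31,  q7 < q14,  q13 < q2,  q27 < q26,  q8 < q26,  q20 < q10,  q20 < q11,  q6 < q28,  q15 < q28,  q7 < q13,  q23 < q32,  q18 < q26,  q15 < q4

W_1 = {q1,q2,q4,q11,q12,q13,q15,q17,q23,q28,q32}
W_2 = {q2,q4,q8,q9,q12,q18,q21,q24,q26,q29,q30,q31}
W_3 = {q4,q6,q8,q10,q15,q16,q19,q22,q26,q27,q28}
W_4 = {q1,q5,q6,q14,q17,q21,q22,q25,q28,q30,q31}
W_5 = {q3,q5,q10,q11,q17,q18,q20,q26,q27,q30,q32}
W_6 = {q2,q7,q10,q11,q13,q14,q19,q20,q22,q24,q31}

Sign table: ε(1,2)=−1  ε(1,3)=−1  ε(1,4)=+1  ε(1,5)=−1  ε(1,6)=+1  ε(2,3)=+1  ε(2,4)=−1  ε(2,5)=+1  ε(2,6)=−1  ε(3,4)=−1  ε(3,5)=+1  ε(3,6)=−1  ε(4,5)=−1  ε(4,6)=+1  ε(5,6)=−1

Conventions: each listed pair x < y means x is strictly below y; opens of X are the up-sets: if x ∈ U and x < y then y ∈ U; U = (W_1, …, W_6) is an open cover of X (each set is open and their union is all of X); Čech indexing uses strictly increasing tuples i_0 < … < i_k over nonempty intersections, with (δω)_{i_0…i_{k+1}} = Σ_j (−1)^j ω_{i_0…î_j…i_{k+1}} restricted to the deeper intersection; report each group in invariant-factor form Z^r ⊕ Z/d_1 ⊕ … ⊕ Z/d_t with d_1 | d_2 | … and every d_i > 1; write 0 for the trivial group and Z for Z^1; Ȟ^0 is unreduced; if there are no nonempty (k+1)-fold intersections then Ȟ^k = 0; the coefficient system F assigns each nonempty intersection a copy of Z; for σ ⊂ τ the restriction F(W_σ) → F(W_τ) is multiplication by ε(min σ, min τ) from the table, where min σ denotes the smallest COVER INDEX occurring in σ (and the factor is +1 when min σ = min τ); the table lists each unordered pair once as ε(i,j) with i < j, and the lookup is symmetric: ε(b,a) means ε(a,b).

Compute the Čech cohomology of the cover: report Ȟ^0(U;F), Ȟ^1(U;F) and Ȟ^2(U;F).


nerve simplices:
  W12={q2,q4,q12} W13={q4,q15,q28} W14={q1,q17,q28} W15={q11,q17,q32} W16={q2,q11,q13} W23={q4,q8,q26} W24={q21,q30,q31} W25={q18,q26,q30} W26={q2,q24,q31} W34={q6,q22,q28} W35={q10,q26,q27} W36={q10,q19,q22} W45={q5,q17,q30} W46={q14,q22,q31} W56={q10,q11,q20}
  W123={q4} W126={q2} W134={q28} W145={q17} W156={q11} W235={q26} W245={q30} W246={q31} W346={q22} W356={q10}
C dims 6,15,10; δ0: rk 5, SNF 1^5; δ1: rk 10, SNF 1^9·2
degree 0: 6−5−0 = 1 → Ȟ^0 ≅ Z
degree 1: 15−10−5 = 0 → Ȟ^1 ≅ 0
degree 2: 10−0−10 = 0 plus torsion [2] → Ȟ^2 ≅ Z/2

Ȟ^0 ≅ Z, Ȟ^1 ≅ 0, Ȟ^2 ≅ Z/2


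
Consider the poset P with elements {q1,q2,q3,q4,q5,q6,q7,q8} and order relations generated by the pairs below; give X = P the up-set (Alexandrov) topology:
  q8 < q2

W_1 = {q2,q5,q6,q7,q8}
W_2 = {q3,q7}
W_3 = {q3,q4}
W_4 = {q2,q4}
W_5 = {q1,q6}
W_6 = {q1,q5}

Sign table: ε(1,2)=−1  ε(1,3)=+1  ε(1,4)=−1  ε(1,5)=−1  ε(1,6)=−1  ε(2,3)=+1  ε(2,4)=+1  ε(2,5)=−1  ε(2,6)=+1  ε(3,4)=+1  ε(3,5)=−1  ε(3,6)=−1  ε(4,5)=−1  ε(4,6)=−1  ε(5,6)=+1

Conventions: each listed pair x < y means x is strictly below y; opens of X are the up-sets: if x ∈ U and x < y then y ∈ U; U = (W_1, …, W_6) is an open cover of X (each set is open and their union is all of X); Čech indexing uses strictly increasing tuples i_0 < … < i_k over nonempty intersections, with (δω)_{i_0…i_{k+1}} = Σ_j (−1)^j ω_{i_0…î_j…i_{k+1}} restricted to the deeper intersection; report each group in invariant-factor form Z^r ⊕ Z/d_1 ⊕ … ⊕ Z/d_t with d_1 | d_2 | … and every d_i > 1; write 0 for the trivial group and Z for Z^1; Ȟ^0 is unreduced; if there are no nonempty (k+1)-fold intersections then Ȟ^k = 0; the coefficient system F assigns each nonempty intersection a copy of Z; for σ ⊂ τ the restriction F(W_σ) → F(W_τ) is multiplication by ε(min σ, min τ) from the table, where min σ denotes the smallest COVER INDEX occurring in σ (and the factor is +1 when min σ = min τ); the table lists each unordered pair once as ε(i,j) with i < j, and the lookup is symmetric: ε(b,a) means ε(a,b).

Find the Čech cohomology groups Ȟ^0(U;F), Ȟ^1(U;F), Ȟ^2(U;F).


Ȟ^0 ≅ Z; Ȟ^1 ≅ Z^2; Ȟ^2 ≅ 0

nonempty intersections:
  W12={q7} W14={q2} W15={q6} W16={q5} W23={q3} W34={q4} W56={q1}
C dims 6,7; δ0: rk 5, SNF 1^5
Ȟ^0: (6−5)−0=1 ⇒ Z
Ȟ^1: (7−0)−5=2 ⇒ Z^2
Ȟ^2: (0−0)−0=0 ⇒ 0


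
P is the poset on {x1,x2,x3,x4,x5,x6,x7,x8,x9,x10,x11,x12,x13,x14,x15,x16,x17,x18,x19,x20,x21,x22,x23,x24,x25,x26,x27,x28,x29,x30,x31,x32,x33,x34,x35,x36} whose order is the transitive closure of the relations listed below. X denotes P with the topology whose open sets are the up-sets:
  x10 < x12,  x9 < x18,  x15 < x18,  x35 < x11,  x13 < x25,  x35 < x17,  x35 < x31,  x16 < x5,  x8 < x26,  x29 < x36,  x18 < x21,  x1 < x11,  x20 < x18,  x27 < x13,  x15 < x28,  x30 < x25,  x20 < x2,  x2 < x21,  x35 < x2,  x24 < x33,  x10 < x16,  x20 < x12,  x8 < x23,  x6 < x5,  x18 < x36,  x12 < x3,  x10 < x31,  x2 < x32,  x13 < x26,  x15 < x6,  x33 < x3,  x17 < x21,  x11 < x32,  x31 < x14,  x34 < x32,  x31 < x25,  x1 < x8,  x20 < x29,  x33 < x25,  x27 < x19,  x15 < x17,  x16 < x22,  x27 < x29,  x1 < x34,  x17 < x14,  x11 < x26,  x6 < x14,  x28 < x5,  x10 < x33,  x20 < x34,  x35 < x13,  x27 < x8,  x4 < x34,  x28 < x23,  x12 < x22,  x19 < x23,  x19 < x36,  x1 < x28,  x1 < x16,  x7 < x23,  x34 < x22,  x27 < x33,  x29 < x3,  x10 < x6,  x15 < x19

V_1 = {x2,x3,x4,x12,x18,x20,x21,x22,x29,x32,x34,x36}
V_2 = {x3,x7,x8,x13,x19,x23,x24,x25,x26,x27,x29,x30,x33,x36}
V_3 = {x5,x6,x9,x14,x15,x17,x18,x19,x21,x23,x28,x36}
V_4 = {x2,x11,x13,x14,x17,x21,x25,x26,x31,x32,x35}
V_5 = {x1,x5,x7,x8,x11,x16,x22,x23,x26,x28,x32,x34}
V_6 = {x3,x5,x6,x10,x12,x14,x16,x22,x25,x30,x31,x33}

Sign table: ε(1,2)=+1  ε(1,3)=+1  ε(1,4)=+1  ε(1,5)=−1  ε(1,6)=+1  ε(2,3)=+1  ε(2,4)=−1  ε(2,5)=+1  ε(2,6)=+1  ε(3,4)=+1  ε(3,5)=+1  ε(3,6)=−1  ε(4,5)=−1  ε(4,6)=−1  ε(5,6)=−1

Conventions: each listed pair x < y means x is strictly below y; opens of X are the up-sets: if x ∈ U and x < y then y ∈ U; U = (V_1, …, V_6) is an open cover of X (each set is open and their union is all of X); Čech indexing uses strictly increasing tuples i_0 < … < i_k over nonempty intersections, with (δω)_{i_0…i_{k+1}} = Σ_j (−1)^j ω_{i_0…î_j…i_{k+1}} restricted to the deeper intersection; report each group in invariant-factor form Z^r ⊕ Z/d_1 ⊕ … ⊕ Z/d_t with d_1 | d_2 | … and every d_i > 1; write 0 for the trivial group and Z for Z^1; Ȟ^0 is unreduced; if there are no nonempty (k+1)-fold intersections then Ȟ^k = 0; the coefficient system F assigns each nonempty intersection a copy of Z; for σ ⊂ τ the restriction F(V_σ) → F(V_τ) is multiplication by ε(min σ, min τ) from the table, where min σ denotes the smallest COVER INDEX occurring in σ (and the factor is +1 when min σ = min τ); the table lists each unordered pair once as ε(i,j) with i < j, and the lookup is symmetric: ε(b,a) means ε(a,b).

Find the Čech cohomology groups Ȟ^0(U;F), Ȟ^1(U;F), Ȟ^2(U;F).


nonempty intersections:
  V12={x3,x29,x36} V13={x18,x21,x36} V14={x2,x21,x32} V15={x22,x32,x34} V16={x3,x12,x22} V23={x19,x23,x36} V24={x13,x25,x26} V25={x7,x8,x23,x26} V26={x3,x25,x30,x33} V34={x14,x17,x21} V35={x5,x23,x28} V36={x5,x6,x14} V45={x11,x26,x32} V46={x14,x25,x31} V56={x5,x16,x22}
  V123={x36} V126={x3} V134={x21} V145={x32} V156={x22} V235={x23} V245={x26} V246={x25} V346={x14} V356={x5}
C dims 6,15,10; δ0: rk 6, SNF 1^5·2; δ1: rk 9, SNF 1^9
Ȟ^0: (6−6)−0=0 ⇒ 0
Ȟ^1: (15−9)−6=0 plus torsion [2] ⇒ Z/2
Ȟ^2: (10−0)−9=1 ⇒ Z

Ȟ^0 ≅ 0, Ȟ^1 ≅ Z/2 and Ȟ^2 ≅ Z


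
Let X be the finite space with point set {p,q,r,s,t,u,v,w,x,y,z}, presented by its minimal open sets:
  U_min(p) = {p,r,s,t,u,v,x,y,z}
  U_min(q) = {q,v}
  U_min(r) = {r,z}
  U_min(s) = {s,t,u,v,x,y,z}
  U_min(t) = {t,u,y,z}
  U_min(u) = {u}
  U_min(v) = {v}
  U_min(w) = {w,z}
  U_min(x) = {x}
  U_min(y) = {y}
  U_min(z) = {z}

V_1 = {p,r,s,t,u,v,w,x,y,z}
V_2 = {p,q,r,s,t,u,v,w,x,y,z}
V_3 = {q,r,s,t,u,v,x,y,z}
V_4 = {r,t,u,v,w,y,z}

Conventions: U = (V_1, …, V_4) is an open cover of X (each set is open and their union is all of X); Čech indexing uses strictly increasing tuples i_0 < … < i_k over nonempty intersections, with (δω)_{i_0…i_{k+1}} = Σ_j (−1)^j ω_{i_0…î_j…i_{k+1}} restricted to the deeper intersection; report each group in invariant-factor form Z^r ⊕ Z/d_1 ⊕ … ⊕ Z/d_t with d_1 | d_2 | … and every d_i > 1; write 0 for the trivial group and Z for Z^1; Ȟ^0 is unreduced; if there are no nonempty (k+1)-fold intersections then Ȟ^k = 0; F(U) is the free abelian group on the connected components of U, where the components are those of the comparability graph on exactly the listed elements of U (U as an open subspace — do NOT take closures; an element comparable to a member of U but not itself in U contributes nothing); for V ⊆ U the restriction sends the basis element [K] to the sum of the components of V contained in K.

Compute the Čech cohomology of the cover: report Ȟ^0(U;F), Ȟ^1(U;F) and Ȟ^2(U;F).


Ȟ^0(U;F) ≅ Z,  Ȟ^1(U;F) ≅ 0,  Ȟ^2(U;F) ≅ 0

nerve of the cover:
  V12={p,r,s,t,u,v,w,x,y,z} V13={r,s,t,u,v,x,y,z} V14={r,t,u,v,w,y,z} V23={q,r,s,t,u,v,x,y,z} V24={r,t,u,v,w,y,z} V34={r,t,u,v,y,z}
  V123={r,s,t,u,v,x,y,z} V124={r,t,u,v,w,y,z} V134={r,t,u,v,y,z} V234={r,t,u,v,y,z}
  V1234={r,t,u,v,y,z}
components per intersection:
  V1: {p,r,s,t,u,v,w,x,y,z}
  V2: {p,q,r,s,t,u,v,w,x,y,z}
  V3: {q,r,s,t,u,v,x,y,z}
  V4: {r,t,u,w,y,z} {v}
  V12: {p,r,s,t,u,v,w,x,y,z}
  V13: {r,s,t,u,v,x,y,z}
  V14: {r,t,u,w,y,z} {v}
  V23: {q,r,s,t,u,v,x,y,z}
  V24: {r,t,u,w,y,z} {v}
  V34: {r,t,u,y,z} {v}
  V123: {r,s,t,u,v,x,y,z}
  V124: {r,t,u,w,y,z} {v}
  V134: {r,t,u,y,z} {v}
  V234: {r,t,u,y,z} {v}
  V1234: {r,t,u,y,z} {v}
C dims 5,9,7,2; δ0: rk 4, SNF 1^4; δ1: rk 5, SNF 1^5; δ2: rk 2, SNF 1^2
Ȟ^0 = (5 − 4) − 0 = 1, so Ȟ^0 ≅ Z
Ȟ^1 = (9 − 5) − 4 = 0, so Ȟ^1 ≅ 0
Ȟ^2 = (7 − 2) − 5 = 0, so Ȟ^2 ≅ 0


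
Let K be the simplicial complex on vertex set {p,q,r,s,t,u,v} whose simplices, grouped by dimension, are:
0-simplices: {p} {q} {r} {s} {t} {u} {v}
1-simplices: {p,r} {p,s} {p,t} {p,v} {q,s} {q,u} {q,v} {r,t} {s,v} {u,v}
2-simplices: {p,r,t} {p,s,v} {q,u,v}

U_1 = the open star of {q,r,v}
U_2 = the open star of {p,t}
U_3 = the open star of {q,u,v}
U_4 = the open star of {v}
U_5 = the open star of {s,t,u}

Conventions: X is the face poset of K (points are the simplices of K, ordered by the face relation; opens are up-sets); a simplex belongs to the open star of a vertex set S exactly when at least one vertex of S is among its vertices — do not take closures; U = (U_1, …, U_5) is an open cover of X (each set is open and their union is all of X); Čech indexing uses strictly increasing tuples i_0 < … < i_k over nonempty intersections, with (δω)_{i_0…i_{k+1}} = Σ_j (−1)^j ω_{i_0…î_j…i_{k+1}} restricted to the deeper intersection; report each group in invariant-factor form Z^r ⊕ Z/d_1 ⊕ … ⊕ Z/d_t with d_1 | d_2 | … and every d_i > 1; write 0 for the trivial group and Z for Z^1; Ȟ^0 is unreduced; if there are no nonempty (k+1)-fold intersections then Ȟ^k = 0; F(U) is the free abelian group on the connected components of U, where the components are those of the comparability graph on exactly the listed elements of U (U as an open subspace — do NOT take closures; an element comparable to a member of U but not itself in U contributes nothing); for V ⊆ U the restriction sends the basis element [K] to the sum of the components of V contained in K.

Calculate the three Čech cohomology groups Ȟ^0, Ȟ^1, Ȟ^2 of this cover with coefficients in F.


intersection data:
  U1={{q},{r},{v},{p,r},{p,v},{q,s},{q,u},{q,v},{r,t},{s,v},{u,v},{p,r,t},{p,s,v},{q,u,v}} U2={{p},{t},{p,r},{p,s},{p,t},{p,v},{r,t},{p,r,t},{p,s,v}} U3={{q},{u},{v},{p,v},{q,s},{q,u},{q,v},{s,v},{u,v},{p,s,v},{q,u,v}} U4={{v},{p,v},{q,v},{s,v},{u,v},{p,s,v},{q,u,v}} U5={{s},{t},{u},{p,s},{p,t},{q,s},{q,u},{r,t},{s,v},{u,v},{p,r,t},{p,s,v},{q,u,v}}
  U12={{p,r},{p,v},{r,t},{p,r,t},{p,s,v}} U13={{q},{v},{p,v},{q,s},{q,u},{q,v},{s,v},{u,v},{p,s,v},{q,u,v}} U14={{v},{p,v},{q,v},{s,v},{u,v},{p,s,v},{q,u,v}} U15={{q,s},{q,u},{r,t},{s,v},{u,v},{p,r,t},{p,s,v},{q,u,v}} U23={{p,v},{p,s,v}} U24={{p,v},{p,s,v}} U25={{t},{p,s},{p,t},{r,t},{p,r,t},{p,s,v}} U34={{v},{p,v},{q,v},{s,v},{u,v},{p,s,v},{q,u,v}} U35={{u},{q,s},{q,u},{s,v},{u,v},{p,s,v},{q,u,v}} U45={{s,v},{u,v},{p,s,v},{q,u,v}}
  U123={{p,v},{p,s,v}} U124={{p,v},{p,s,v}} U125={{r,t},{p,r,t},{p,s,v}} U134={{v},{p,v},{q,v},{s,v},{u,v},{p,s,v},{q,u,v}} U135={{q,s},{q,u},{s,v},{u,v},{p,s,v},{q,u,v}} U145={{s,v},{u,v},{p,s,v},{q,u,v}} U234={{p,v},{p,s,v}} U235={{p,s,v}} U245={{p,s,v}} U345={{s,v},{u,v},{p,s,v},{q,u,v}}
  U1234={{p,v},{p,s,v}} U1235={{p,s,v}} U1245={{p,s,v}} U1345={{s,v},{u,v},{p,s,v},{q,u,v}} U2345={{p,s,v}}
  U12345={{p,s,v}}
components per intersection:
  U1: {{q},{v},{p,v},{q,s},{q,u},{q,v},{s,v},{u,v},{p,s,v},{q,u,v}} {{r},{p,r},{r,t},{p,r,t}}
  U2: {{p},{t},{p,r},{p,s},{p,t},{p,v},{r,t},{p,r,t},{p,s,v}}
  U3: {{q},{u},{v},{p,v},{q,s},{q,u},{q,v},{s,v},{u,v},{p,s,v},{q,u,v}}
  U4: {{v},{p,v},{q,v},{s,v},{u,v},{p,s,v},{q,u,v}}
  U5: {{s},{p,s},{q,s},{s,v},{p,s,v}} {{t},{p,t},{r,t},{p,r,t}} {{u},{q,u},{u,v},{q,u,v}}
  U12: {{p,r},{r,t},{p,r,t}} {{p,v},{p,s,v}}
  U13: {{q},{v},{p,v},{q,s},{q,u},{q,v},{s,v},{u,v},{p,s,v},{q,u,v}}
  U14: {{v},{p,v},{q,v},{s,v},{u,v},{p,s,v},{q,u,v}}
  U15: {{q,s}} {{q,u},{u,v},{q,u,v}} {{r,t},{p,r,t}} {{s,v},{p,s,v}}
  U23: {{p,v},{p,s,v}}
  U24: {{p,v},{p,s,v}}
  U25: {{t},{p,t},{r,t},{p,r,t}} {{p,s},{p,s,v}}
  U34: {{v},{p,v},{q,v},{s,v},{u,v},{p,s,v},{q,u,v}}
  U35: {{u},{q,u},{u,v},{q,u,v}} {{q,s}} {{s,v},{p,s,v}}
  U45: {{s,v},{p,s,v}} {{u,v},{q,u,v}}
  U123: {{p,v},{p,s,v}}
  U124: {{p,v},{p,s,v}}
  U125: {{r,t},{p,r,t}} {{p,s,v}}
  U134: {{v},{p,v},{q,v},{s,v},{u,v},{p,s,v},{q,u,v}}
  U135: {{q,s}} {{q,u},{u,v},{q,u,v}} {{s,v},{p,s,v}}
  U145: {{s,v},{p,s,v}} {{u,v},{q,u,v}}
  U234: {{p,v},{p,s,v}}
  U235: {{p,s,v}}
  U245: {{p,s,v}}
  U345: {{s,v},{p,s,v}} {{u,v},{q,u,v}}
  U1234: {{p,v},{p,s,v}}
  U1235: {{p,s,v}}
  U1245: {{p,s,v}}
  U1345: {{s,v},{p,s,v}} {{u,v},{q,u,v}}
  U2345: {{p,s,v}}
  U12345: {{p,s,v}}
C dims 8,18,15,6; δ0: rk 7, SNF 1^7; δ1: rk 10, SNF 1^10; δ2: rk 5, SNF 1^5
Ȟ^0 = (8 − 7) − 0 = 1, so Ȟ^0 ≅ Z
Ȟ^1 = (18 − 10) − 7 = 1, so Ȟ^1 ≅ Z
Ȟ^2 = (15 − 5) − 10 = 0, so Ȟ^2 ≅ 0

Ȟ^0(U;F) ≅ Z; Ȟ^1(U;F) ≅ Z; Ȟ^2(U;F) ≅ 0


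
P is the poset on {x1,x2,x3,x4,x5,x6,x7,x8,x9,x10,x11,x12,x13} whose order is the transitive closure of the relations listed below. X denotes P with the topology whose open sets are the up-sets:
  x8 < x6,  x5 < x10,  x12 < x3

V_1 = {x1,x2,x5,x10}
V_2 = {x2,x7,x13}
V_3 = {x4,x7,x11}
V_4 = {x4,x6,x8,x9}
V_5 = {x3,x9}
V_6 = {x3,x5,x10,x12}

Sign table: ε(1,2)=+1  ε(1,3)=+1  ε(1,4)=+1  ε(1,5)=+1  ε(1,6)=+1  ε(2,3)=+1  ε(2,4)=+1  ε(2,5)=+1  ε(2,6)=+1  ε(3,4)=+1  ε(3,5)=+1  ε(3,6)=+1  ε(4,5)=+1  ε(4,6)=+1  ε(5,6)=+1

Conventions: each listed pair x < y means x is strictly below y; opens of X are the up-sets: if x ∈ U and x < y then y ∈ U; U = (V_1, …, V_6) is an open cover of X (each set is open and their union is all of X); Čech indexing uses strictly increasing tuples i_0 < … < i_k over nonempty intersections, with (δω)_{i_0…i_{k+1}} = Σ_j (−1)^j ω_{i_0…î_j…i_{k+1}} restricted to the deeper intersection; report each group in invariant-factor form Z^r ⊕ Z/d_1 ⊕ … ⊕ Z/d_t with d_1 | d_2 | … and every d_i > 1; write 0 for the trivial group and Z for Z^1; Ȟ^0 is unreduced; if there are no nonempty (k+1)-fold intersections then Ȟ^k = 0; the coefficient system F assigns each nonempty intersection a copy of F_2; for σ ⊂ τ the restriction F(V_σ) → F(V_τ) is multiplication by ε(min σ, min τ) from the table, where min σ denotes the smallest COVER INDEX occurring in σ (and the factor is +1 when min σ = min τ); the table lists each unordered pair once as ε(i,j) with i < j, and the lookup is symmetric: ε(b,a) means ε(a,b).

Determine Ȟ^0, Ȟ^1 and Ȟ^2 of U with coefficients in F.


Ȟ^0(U;F) ≅ Z/2,  Ȟ^1(U;F) ≅ Z/2,  Ȟ^2(U;F) ≅ 0

cover nerve:
  V12={x2} V16={x5,x10} V23={x7} V34={x4} V45={x9} V56={x3}
C dims 6,6; δ0: rk_F2 5
Ȟ^0: (6−5)−0=1 ⇒ Z/2
Ȟ^1: (6−0)−5=1 ⇒ Z/2
Ȟ^2: (0−0)−0=0 ⇒ 0


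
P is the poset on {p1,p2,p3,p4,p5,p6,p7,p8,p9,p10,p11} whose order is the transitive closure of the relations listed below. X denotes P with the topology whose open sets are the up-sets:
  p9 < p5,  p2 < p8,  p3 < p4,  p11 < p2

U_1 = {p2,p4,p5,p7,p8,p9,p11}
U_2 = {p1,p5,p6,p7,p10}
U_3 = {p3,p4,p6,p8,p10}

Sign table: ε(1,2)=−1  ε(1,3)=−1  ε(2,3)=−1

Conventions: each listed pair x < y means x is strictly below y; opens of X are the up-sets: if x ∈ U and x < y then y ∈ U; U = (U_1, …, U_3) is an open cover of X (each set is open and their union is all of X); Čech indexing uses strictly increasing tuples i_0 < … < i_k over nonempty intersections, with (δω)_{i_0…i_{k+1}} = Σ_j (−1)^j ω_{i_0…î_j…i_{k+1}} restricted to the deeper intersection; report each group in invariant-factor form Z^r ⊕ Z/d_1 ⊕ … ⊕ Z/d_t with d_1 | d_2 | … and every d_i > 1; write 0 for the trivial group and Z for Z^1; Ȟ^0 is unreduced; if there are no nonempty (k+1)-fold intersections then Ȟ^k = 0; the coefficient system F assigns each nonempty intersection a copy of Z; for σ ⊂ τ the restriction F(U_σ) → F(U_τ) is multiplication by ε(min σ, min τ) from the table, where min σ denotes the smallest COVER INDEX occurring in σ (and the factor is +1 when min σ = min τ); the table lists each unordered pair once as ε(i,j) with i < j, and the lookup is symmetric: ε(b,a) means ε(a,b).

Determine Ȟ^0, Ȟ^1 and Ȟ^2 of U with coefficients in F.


Ȟ^0 = 0,  Ȟ^1 = Z/2,  Ȟ^2 = 0

intersection data:
  U12={p5,p7} U13={p4,p8} U23={p6,p10}
C dims 3,3; δ0: rk 3, SNF 1^2·2
Ȟ^0 = (3 − 3) − 0 = 0, so Ȟ^0 ≅ 0
Ȟ^1 = (3 − 0) − 3 = 0 plus torsion [2], so Ȟ^1 ≅ Z/2
Ȟ^2 = (0 − 0) − 0 = 0, so Ȟ^2 ≅ 0


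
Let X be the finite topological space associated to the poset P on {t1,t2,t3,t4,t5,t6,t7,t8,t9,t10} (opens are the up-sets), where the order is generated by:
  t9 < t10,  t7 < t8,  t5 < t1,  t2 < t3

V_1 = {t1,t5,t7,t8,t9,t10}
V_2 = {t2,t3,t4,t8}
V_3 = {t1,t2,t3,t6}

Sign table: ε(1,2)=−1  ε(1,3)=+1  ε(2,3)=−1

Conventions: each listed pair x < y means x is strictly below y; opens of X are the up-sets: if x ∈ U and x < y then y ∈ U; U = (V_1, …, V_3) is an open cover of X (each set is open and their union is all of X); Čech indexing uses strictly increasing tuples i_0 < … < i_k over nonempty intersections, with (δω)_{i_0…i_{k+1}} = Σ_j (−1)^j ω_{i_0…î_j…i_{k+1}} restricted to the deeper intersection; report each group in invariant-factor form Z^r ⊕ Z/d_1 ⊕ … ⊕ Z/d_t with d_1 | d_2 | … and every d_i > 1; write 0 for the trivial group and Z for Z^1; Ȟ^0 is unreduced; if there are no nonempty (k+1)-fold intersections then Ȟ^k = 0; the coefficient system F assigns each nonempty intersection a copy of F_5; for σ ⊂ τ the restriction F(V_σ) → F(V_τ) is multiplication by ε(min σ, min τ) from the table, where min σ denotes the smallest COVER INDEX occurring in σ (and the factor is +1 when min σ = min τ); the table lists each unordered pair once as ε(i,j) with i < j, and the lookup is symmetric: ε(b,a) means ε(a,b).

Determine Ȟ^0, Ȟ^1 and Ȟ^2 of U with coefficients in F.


Ȟ^0 ≅ Z/5, Ȟ^1 ≅ Z/5, Ȟ^2 ≅ 0

nonempty intersections:
  V12={t8} V13={t1} V23={t2,t3}
C dims 3,3; δ0: rk_F5 2
Ȟ^0: (3−2)−0=1 ⇒ Z/5
Ȟ^1: (3−0)−2=1 ⇒ Z/5
Ȟ^2: (0−0)−0=0 ⇒ 0
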